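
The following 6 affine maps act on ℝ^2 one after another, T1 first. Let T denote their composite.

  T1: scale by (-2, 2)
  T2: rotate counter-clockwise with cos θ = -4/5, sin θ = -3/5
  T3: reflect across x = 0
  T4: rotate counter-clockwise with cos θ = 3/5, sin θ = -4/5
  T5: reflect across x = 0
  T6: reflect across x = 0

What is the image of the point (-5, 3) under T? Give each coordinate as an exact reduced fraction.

T1 scale by (-2, 2): (-5, 3) → (10, 6)
T2 rotate counter-clockwise with cos θ = -4/5, sin θ = -3/5: (10, 6) → (-22/5, -54/5)
T3 reflect across x = 0: (-22/5, -54/5) → (22/5, -54/5)
T4 rotate counter-clockwise with cos θ = 3/5, sin θ = -4/5: (22/5, -54/5) → (-6, -10)
T5 reflect across x = 0: (-6, -10) → (6, -10)
T6 reflect across x = 0: (6, -10) → (-6, -10)

T(p) = (-6, -10)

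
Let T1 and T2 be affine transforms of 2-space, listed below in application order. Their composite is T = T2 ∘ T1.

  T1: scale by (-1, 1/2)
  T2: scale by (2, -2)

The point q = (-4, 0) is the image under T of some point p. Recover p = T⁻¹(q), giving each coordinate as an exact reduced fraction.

p = (2, 0)

T1 = [-1 0 0; 0 1/2 0; 0 0 1]
T2·T1 = [-2 0 0; 0 -1 0; 0 0 1]
det M = 2; M⁻¹ = [-1/2 0 0; 0 -1 0; 0 0 1]
M⁻¹ · (-4, 0)ᵀ = (2, 0)ᵀ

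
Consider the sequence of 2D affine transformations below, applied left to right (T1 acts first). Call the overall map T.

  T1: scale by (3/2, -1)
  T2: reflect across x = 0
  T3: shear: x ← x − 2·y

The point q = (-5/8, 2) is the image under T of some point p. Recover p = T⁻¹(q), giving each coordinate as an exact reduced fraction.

T1 = [3/2 0 0; 0 -1 0; 0 0 1]
T2·T1 = [-3/2 0 0; 0 -1 0; 0 0 1]
T3·…·T1 = [-3/2 2 0; 0 -1 0; 0 0 1]
det M = 3/2; M⁻¹ = [-2/3 -4/3 0; 0 -1 0; 0 0 1]
M⁻¹ · (-5/8, 2)ᵀ = (-9/4, -2)ᵀ

p = (-9/4, -2)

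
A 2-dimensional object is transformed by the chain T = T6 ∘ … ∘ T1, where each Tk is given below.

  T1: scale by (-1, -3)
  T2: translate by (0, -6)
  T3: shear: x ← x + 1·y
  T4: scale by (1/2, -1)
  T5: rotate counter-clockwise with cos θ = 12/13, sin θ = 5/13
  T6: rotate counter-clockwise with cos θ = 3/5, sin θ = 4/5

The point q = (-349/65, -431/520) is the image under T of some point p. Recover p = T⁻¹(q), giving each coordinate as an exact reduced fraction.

p = (-3/4, -1/3)

T1 = [-1 0 0; 0 -3 0; 0 0 1]
T2·T1 = [-1 0 0; 0 -3 -6; 0 0 1]
T3·…·T1 = [-1 -3 -6; 0 -3 -6; 0 0 1]
T4·…·T1 = [-1/2 -3/2 -3; 0 3 6; 0 0 1]
T5·…·T1 = [-6/13 -33/13 -66/13; -5/26 57/26 57/13; 0 0 1]
T6·…·T1 = [-8/65 -213/65 -426/65; -63/130 -93/130 -93/65; 0 0 1]
det M = -3/2; M⁻¹ = [31/65 -142/65 0; -21/65 16/195 -2; 0 0 1]
M⁻¹ · (-349/65, -431/520)ᵀ = (-3/4, -1/3)ᵀ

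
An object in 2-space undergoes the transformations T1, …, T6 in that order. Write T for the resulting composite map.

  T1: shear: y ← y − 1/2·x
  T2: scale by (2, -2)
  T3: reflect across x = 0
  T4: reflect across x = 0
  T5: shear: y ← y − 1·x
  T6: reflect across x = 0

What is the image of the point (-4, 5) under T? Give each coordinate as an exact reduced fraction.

T1 shear: y ← y − 1/2·x: (-4, 5) → (-4, 7)
T2 scale by (2, -2): (-4, 7) → (-8, -14)
T3 reflect across x = 0: (-8, -14) → (8, -14)
T4 reflect across x = 0: (8, -14) → (-8, -14)
T5 shear: y ← y − 1·x: (-8, -14) → (-8, -6)
T6 reflect across x = 0: (-8, -6) → (8, -6)

T(p) = (8, -6)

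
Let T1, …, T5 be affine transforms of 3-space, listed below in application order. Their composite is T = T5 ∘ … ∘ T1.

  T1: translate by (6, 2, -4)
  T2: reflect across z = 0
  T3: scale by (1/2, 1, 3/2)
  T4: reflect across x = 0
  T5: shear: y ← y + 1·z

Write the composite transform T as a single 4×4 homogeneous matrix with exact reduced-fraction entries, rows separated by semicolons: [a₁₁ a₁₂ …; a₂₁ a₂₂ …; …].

T = [-1/2 0 0 -3; 0 1 -3/2 8; 0 0 -3/2 6; 0 0 0 1]

T1 = [1 0 0 6; 0 1 0 2; 0 0 1 -4; 0 0 0 1]
T2·T1 = [1 0 0 6; 0 1 0 2; 0 0 -1 4; 0 0 0 1]
T3·…·T1 = [1/2 0 0 3; 0 1 0 2; 0 0 -3/2 6; 0 0 0 1]
T4·…·T1 = [-1/2 0 0 -3; 0 1 0 2; 0 0 -3/2 6; 0 0 0 1]
T5·…·T1 = [-1/2 0 0 -3; 0 1 -3/2 8; 0 0 -3/2 6; 0 0 0 1]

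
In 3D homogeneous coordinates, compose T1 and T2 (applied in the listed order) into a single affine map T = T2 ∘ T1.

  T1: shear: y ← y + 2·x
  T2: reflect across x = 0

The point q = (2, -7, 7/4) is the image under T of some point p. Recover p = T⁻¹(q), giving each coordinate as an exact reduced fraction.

p = (-2, -3, 7/4)

T1 = [1 0 0 0; 2 1 0 0; 0 0 1 0; 0 0 0 1]
T2·T1 = [-1 0 0 0; 2 1 0 0; 0 0 1 0; 0 0 0 1]
det M = -1; M⁻¹ = [-1 0 0 0; 2 1 0 0; 0 0 1 0; 0 0 0 1]
M⁻¹ · (2, -7, 7/4)ᵀ = (-2, -3, 7/4)ᵀ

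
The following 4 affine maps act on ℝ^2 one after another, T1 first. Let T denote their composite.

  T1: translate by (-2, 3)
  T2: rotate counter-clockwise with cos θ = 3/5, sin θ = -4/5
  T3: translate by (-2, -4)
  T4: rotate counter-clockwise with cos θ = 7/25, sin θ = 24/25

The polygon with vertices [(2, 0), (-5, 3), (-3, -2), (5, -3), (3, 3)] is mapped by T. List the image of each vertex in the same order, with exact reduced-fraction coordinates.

image vertices: (278/125, -29/125), (-673/125, 14/125), (-219/125, -483/125), (761/125, -248/125), (263/125, 366/125)

T1 translate by (-2, 3): (2, 0) → (0, 3); (-5, 3) → (-7, 6); (-3, -2) → (-5, 1); (5, -3) → (3, 0); (3, 3) → (1, 6)
T2 rotate counter-clockwise with cos θ = 3/5, sin θ = -4/5: (0, 3) → (12/5, 9/5); (-7, 6) → (3/5, 46/5); (-5, 1) → (-11/5, 23/5); (3, 0) → (9/5, -12/5); (1, 6) → (27/5, 14/5)
T3 translate by (-2, -4): (12/5, 9/5) → (2/5, -11/5); (3/5, 46/5) → (-7/5, 26/5); (-11/5, 23/5) → (-21/5, 3/5); (9/5, -12/5) → (-1/5, -32/5); (27/5, 14/5) → (17/5, -6/5)
T4 rotate counter-clockwise with cos θ = 7/25, sin θ = 24/25: (2/5, -11/5) → (278/125, -29/125); (-7/5, 26/5) → (-673/125, 14/125); (-21/5, 3/5) → (-219/125, -483/125); (-1/5, -32/5) → (761/125, -248/125); (17/5, -6/5) → (263/125, 366/125)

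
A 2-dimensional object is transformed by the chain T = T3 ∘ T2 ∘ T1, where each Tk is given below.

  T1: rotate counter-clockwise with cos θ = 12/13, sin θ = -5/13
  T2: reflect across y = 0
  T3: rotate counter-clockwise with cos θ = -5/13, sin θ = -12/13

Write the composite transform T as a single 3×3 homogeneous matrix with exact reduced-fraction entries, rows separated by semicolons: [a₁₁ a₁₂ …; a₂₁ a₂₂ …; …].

T = [0 -1 0; -1 0 0; 0 0 1]

T1 = [12/13 5/13 0; -5/13 12/13 0; 0 0 1]
T2·T1 = [12/13 5/13 0; 5/13 -12/13 0; 0 0 1]
T3·…·T1 = [0 -1 0; -1 0 0; 0 0 1]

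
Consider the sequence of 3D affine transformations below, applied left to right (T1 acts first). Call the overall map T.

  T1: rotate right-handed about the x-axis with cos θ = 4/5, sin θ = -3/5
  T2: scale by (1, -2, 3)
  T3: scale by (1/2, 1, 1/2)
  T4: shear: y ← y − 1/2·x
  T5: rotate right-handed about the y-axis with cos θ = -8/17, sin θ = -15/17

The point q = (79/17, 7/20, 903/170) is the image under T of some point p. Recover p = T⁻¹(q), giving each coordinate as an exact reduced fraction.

T1 = [1 0 0 0; 0 4/5 3/5 0; 0 -3/5 4/5 0; 0 0 0 1]
T2·T1 = [1 0 0 0; 0 -8/5 -6/5 0; 0 -9/5 12/5 0; 0 0 0 1]
T3·…·T1 = [1/2 0 0 0; 0 -8/5 -6/5 0; 0 -9/10 6/5 0; 0 0 0 1]
T4·…·T1 = [1/2 0 0 0; -1/4 -8/5 -6/5 0; 0 -9/10 6/5 0; 0 0 0 1]
T5·…·T1 = [-4/17 27/34 -18/17 0; -1/4 -8/5 -6/5 0; 15/34 36/85 -48/85 0; 0 0 0 1]
det M = -3/2; M⁻¹ = [-16/17 0 30/17 0; 38/85 -2/5 1/85 0; -2/5 -3/10 -23/60 0; 0 0 0 1]
M⁻¹ · (79/17, 7/20, 903/170)ᵀ = (5, 2, -4)ᵀ

p = (5, 2, -4)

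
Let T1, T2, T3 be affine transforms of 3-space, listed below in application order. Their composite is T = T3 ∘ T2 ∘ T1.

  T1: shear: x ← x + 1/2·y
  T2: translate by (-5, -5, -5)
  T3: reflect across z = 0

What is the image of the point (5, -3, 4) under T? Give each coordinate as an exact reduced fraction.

T1 shear: x ← x + 1/2·y: (5, -3, 4) → (7/2, -3, 4)
T2 translate by (-5, -5, -5): (7/2, -3, 4) → (-3/2, -8, -1)
T3 reflect across z = 0: (-3/2, -8, -1) → (-3/2, -8, 1)

T(p) = (-3/2, -8, 1)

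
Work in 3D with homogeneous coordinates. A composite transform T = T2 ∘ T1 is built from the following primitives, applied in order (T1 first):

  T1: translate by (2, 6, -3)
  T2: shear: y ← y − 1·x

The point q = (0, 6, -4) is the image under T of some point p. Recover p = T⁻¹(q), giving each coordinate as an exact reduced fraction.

T1 = [1 0 0 2; 0 1 0 6; 0 0 1 -3; 0 0 0 1]
T2·T1 = [1 0 0 2; -1 1 0 4; 0 0 1 -3; 0 0 0 1]
det M = 1; M⁻¹ = [1 0 0 -2; 1 1 0 -6; 0 0 1 3; 0 0 0 1]
M⁻¹ · (0, 6, -4)ᵀ = (-2, 0, -1)ᵀ

p = (-2, 0, -1)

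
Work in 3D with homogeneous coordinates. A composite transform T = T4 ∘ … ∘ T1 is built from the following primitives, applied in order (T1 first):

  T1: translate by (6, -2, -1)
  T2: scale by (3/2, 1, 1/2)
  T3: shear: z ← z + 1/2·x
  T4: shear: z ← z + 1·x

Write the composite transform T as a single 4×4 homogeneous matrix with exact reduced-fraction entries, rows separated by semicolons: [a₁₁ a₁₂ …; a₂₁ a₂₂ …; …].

T1 = [1 0 0 6; 0 1 0 -2; 0 0 1 -1; 0 0 0 1]
T2·T1 = [3/2 0 0 9; 0 1 0 -2; 0 0 1/2 -1/2; 0 0 0 1]
T3·…·T1 = [3/2 0 0 9; 0 1 0 -2; 3/4 0 1/2 4; 0 0 0 1]
T4·…·T1 = [3/2 0 0 9; 0 1 0 -2; 9/4 0 1/2 13; 0 0 0 1]

T = [3/2 0 0 9; 0 1 0 -2; 9/4 0 1/2 13; 0 0 0 1]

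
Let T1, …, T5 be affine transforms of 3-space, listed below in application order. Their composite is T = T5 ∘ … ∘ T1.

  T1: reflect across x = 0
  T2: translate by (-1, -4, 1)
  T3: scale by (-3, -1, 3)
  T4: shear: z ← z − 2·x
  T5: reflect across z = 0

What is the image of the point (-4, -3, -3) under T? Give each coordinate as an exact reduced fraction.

T1 reflect across x = 0: (-4, -3, -3) → (4, -3, -3)
T2 translate by (-1, -4, 1): (4, -3, -3) → (3, -7, -2)
T3 scale by (-3, -1, 3): (3, -7, -2) → (-9, 7, -6)
T4 shear: z ← z − 2·x: (-9, 7, -6) → (-9, 7, 12)
T5 reflect across z = 0: (-9, 7, 12) → (-9, 7, -12)

T(p) = (-9, 7, -12)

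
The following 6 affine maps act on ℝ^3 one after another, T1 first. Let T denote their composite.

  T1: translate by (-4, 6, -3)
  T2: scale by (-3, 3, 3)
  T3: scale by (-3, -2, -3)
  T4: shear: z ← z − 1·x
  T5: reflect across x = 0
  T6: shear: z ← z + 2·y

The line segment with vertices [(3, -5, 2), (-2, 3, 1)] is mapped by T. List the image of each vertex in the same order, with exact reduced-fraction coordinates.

image vertices: (9, -6, 6), (54, -54, -36)

T1 translate by (-4, 6, -3): (3, -5, 2) → (-1, 1, -1); (-2, 3, 1) → (-6, 9, -2)
T2 scale by (-3, 3, 3): (-1, 1, -1) → (3, 3, -3); (-6, 9, -2) → (18, 27, -6)
T3 scale by (-3, -2, -3): (3, 3, -3) → (-9, -6, 9); (18, 27, -6) → (-54, -54, 18)
T4 shear: z ← z − 1·x: (-9, -6, 9) → (-9, -6, 18); (-54, -54, 18) → (-54, -54, 72)
T5 reflect across x = 0: (-9, -6, 18) → (9, -6, 18); (-54, -54, 72) → (54, -54, 72)
T6 shear: z ← z + 2·y: (9, -6, 18) → (9, -6, 6); (54, -54, 72) → (54, -54, -36)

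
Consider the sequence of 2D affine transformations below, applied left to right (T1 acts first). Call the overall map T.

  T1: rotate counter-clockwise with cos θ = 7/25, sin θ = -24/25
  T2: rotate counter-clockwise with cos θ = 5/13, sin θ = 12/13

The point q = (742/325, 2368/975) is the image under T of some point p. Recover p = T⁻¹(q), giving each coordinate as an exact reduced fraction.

p = (2, 8/3)

T1 = [7/25 24/25 0; -24/25 7/25 0; 0 0 1]
T2·T1 = [323/325 36/325 0; -36/325 323/325 0; 0 0 1]
det M = 1; M⁻¹ = [323/325 -36/325 0; 36/325 323/325 0; 0 0 1]
M⁻¹ · (742/325, 2368/975)ᵀ = (2, 8/3)ᵀ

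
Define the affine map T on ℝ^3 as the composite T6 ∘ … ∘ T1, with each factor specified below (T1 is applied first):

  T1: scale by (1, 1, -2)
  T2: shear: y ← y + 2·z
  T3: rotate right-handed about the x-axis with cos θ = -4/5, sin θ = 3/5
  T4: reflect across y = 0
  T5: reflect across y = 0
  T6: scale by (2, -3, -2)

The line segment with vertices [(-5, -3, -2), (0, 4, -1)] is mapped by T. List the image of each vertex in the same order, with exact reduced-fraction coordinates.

image vertices: (-10, 96/5, 2/5), (0, 114/5, -32/5)

T1 scale by (1, 1, -2): (-5, -3, -2) → (-5, -3, 4); (0, 4, -1) → (0, 4, 2)
T2 shear: y ← y + 2·z: (-5, -3, 4) → (-5, 5, 4); (0, 4, 2) → (0, 8, 2)
T3 rotate right-handed about the x-axis with cos θ = -4/5, sin θ = 3/5: (-5, 5, 4) → (-5, -32/5, -1/5); (0, 8, 2) → (0, -38/5, 16/5)
T4 reflect across y = 0: (-5, -32/5, -1/5) → (-5, 32/5, -1/5); (0, -38/5, 16/5) → (0, 38/5, 16/5)
T5 reflect across y = 0: (-5, 32/5, -1/5) → (-5, -32/5, -1/5); (0, 38/5, 16/5) → (0, -38/5, 16/5)
T6 scale by (2, -3, -2): (-5, -32/5, -1/5) → (-10, 96/5, 2/5); (0, -38/5, 16/5) → (0, 114/5, -32/5)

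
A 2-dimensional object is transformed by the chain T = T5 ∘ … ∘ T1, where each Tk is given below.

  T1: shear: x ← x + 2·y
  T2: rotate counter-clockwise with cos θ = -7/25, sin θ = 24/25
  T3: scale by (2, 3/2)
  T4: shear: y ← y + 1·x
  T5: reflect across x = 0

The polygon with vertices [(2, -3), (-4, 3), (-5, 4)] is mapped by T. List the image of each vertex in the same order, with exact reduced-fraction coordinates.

image vertices: (-8, 7/2), (172/25, -263/50), (234/25, -168/25)

T1 shear: x ← x + 2·y: (2, -3) → (-4, -3); (-4, 3) → (2, 3); (-5, 4) → (3, 4)
T2 rotate counter-clockwise with cos θ = -7/25, sin θ = 24/25: (-4, -3) → (4, -3); (2, 3) → (-86/25, 27/25); (3, 4) → (-117/25, 44/25)
T3 scale by (2, 3/2): (4, -3) → (8, -9/2); (-86/25, 27/25) → (-172/25, 81/50); (-117/25, 44/25) → (-234/25, 66/25)
T4 shear: y ← y + 1·x: (8, -9/2) → (8, 7/2); (-172/25, 81/50) → (-172/25, -263/50); (-234/25, 66/25) → (-234/25, -168/25)
T5 reflect across x = 0: (8, 7/2) → (-8, 7/2); (-172/25, -263/50) → (172/25, -263/50); (-234/25, -168/25) → (234/25, -168/25)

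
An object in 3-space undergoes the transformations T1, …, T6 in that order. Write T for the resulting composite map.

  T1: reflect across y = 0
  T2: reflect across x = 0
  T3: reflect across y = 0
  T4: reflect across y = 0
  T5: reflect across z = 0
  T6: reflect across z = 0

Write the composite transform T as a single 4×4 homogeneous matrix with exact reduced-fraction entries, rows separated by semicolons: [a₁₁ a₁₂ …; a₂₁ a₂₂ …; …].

T1 = [1 0 0 0; 0 -1 0 0; 0 0 1 0; 0 0 0 1]
T2·T1 = [-1 0 0 0; 0 -1 0 0; 0 0 1 0; 0 0 0 1]
T3·…·T1 = [-1 0 0 0; 0 1 0 0; 0 0 1 0; 0 0 0 1]
T4·…·T1 = [-1 0 0 0; 0 -1 0 0; 0 0 1 0; 0 0 0 1]
T5·…·T1 = [-1 0 0 0; 0 -1 0 0; 0 0 -1 0; 0 0 0 1]
T6·…·T1 = [-1 0 0 0; 0 -1 0 0; 0 0 1 0; 0 0 0 1]

T = [-1 0 0 0; 0 -1 0 0; 0 0 1 0; 0 0 0 1]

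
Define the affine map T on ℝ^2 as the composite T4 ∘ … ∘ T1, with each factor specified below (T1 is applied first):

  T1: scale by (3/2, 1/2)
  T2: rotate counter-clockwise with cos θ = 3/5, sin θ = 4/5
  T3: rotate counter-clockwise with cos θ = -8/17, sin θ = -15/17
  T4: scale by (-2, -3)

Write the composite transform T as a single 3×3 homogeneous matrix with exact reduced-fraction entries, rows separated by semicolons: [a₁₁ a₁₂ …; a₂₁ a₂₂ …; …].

T = [-108/85 -77/85 0; 693/170 -54/85 0; 0 0 1]

T1 = [3/2 0 0; 0 1/2 0; 0 0 1]
T2·T1 = [9/10 -2/5 0; 6/5 3/10 0; 0 0 1]
T3·…·T1 = [54/85 77/170 0; -231/170 18/85 0; 0 0 1]
T4·…·T1 = [-108/85 -77/85 0; 693/170 -54/85 0; 0 0 1]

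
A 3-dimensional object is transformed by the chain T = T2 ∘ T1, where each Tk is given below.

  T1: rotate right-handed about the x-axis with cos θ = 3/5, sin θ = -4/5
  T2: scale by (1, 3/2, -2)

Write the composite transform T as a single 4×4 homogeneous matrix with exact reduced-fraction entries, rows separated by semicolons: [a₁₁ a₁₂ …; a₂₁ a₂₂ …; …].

T = [1 0 0 0; 0 9/10 6/5 0; 0 8/5 -6/5 0; 0 0 0 1]

T1 = [1 0 0 0; 0 3/5 4/5 0; 0 -4/5 3/5 0; 0 0 0 1]
T2·T1 = [1 0 0 0; 0 9/10 6/5 0; 0 8/5 -6/5 0; 0 0 0 1]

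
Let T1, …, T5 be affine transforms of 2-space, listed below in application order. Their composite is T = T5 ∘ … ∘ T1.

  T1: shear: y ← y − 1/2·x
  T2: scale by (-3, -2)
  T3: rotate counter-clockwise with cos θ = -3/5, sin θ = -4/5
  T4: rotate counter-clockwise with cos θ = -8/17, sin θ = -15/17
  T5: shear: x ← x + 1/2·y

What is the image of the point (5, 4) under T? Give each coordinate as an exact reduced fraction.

T(p) = (99/34, -1047/85)

T1 shear: y ← y − 1/2·x: (5, 4) → (5, 3/2)
T2 scale by (-3, -2): (5, 3/2) → (-15, -3)
T3 rotate counter-clockwise with cos θ = -3/5, sin θ = -4/5: (-15, -3) → (33/5, 69/5)
T4 rotate counter-clockwise with cos θ = -8/17, sin θ = -15/17: (33/5, 69/5) → (771/85, -1047/85)
T5 shear: x ← x + 1/2·y: (771/85, -1047/85) → (99/34, -1047/85)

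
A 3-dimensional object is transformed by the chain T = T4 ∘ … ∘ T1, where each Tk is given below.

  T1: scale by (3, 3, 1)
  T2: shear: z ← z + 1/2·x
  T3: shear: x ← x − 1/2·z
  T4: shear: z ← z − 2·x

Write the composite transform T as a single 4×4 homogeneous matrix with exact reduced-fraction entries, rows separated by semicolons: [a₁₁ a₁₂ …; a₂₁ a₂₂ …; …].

T1 = [3 0 0 0; 0 3 0 0; 0 0 1 0; 0 0 0 1]
T2·T1 = [3 0 0 0; 0 3 0 0; 3/2 0 1 0; 0 0 0 1]
T3·…·T1 = [9/4 0 -1/2 0; 0 3 0 0; 3/2 0 1 0; 0 0 0 1]
T4·…·T1 = [9/4 0 -1/2 0; 0 3 0 0; -3 0 2 0; 0 0 0 1]

T = [9/4 0 -1/2 0; 0 3 0 0; -3 0 2 0; 0 0 0 1]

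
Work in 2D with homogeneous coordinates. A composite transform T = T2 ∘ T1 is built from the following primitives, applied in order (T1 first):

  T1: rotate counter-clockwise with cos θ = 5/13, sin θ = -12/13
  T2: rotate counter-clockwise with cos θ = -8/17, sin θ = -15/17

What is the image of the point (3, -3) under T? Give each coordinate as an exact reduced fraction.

T1 rotate counter-clockwise with cos θ = 5/13, sin θ = -12/13: (3, -3) → (-21/13, -51/13)
T2 rotate counter-clockwise with cos θ = -8/17, sin θ = -15/17: (-21/13, -51/13) → (-597/221, 723/221)

T(p) = (-597/221, 723/221)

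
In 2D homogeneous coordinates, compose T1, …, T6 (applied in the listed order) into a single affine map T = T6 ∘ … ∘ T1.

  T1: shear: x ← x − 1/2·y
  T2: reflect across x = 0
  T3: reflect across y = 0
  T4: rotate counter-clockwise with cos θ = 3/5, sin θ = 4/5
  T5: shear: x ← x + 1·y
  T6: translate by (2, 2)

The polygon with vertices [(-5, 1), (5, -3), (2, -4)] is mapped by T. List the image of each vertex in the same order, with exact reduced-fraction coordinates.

T1 shear: x ← x − 1/2·y: (-5, 1) → (-11/2, 1); (5, -3) → (13/2, -3); (2, -4) → (4, -4)
T2 reflect across x = 0: (-11/2, 1) → (11/2, 1); (13/2, -3) → (-13/2, -3); (4, -4) → (-4, -4)
T3 reflect across y = 0: (11/2, 1) → (11/2, -1); (-13/2, -3) → (-13/2, 3); (-4, -4) → (-4, 4)
T4 rotate counter-clockwise with cos θ = 3/5, sin θ = 4/5: (11/2, -1) → (41/10, 19/5); (-13/2, 3) → (-63/10, -17/5); (-4, 4) → (-28/5, -4/5)
T5 shear: x ← x + 1·y: (41/10, 19/5) → (79/10, 19/5); (-63/10, -17/5) → (-97/10, -17/5); (-28/5, -4/5) → (-32/5, -4/5)
T6 translate by (2, 2): (79/10, 19/5) → (99/10, 29/5); (-97/10, -17/5) → (-77/10, -7/5); (-32/5, -4/5) → (-22/5, 6/5)

image vertices: (99/10, 29/5), (-77/10, -7/5), (-22/5, 6/5)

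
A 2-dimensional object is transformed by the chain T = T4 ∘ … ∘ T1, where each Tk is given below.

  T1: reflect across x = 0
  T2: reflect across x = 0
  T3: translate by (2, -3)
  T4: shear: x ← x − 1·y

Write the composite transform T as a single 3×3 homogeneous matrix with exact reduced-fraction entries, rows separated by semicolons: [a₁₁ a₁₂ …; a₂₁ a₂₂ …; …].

T1 = [-1 0 0; 0 1 0; 0 0 1]
T2·T1 = [1 0 0; 0 1 0; 0 0 1]
T3·…·T1 = [1 0 2; 0 1 -3; 0 0 1]
T4·…·T1 = [1 -1 5; 0 1 -3; 0 0 1]

T = [1 -1 5; 0 1 -3; 0 0 1]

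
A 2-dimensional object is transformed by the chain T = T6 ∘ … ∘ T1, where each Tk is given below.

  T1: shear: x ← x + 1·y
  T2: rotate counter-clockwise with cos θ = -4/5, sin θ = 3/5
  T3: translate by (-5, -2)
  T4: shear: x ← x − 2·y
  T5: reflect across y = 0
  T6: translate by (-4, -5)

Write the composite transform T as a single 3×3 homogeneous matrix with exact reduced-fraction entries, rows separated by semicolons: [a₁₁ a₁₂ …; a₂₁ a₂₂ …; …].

T1 = [1 1 0; 0 1 0; 0 0 1]
T2·T1 = [-4/5 -7/5 0; 3/5 -1/5 0; 0 0 1]
T3·…·T1 = [-4/5 -7/5 -5; 3/5 -1/5 -2; 0 0 1]
T4·…·T1 = [-2 -1 -1; 3/5 -1/5 -2; 0 0 1]
T5·…·T1 = [-2 -1 -1; -3/5 1/5 2; 0 0 1]
T6·…·T1 = [-2 -1 -5; -3/5 1/5 -3; 0 0 1]

T = [-2 -1 -5; -3/5 1/5 -3; 0 0 1]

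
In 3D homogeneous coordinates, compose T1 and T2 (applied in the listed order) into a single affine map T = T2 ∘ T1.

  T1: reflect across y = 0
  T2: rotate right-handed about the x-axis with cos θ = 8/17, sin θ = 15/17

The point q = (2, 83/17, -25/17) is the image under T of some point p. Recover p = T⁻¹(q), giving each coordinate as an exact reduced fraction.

p = (2, -1, -5)

T1 = [1 0 0 0; 0 -1 0 0; 0 0 1 0; 0 0 0 1]
T2·T1 = [1 0 0 0; 0 -8/17 -15/17 0; 0 -15/17 8/17 0; 0 0 0 1]
det M = -1; M⁻¹ = [1 0 0 0; 0 -8/17 -15/17 0; 0 -15/17 8/17 0; 0 0 0 1]
M⁻¹ · (2, 83/17, -25/17)ᵀ = (2, -1, -5)ᵀ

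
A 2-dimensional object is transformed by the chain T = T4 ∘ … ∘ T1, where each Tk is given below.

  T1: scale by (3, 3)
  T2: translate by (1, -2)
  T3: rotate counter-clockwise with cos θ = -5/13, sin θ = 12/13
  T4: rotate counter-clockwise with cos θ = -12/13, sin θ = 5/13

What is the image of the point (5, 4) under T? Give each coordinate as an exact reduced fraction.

T(p) = (10, -16)

T1 scale by (3, 3): (5, 4) → (15, 12)
T2 translate by (1, -2): (15, 12) → (16, 10)
T3 rotate counter-clockwise with cos θ = -5/13, sin θ = 12/13: (16, 10) → (-200/13, 142/13)
T4 rotate counter-clockwise with cos θ = -12/13, sin θ = 5/13: (-200/13, 142/13) → (10, -16)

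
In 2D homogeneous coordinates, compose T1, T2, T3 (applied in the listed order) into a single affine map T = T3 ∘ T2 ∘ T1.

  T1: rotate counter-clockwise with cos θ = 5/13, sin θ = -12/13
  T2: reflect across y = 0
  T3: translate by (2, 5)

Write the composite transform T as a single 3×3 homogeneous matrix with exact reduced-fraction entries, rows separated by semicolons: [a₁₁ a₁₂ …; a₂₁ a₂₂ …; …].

T1 = [5/13 12/13 0; -12/13 5/13 0; 0 0 1]
T2·T1 = [5/13 12/13 0; 12/13 -5/13 0; 0 0 1]
T3·…·T1 = [5/13 12/13 2; 12/13 -5/13 5; 0 0 1]

T = [5/13 12/13 2; 12/13 -5/13 5; 0 0 1]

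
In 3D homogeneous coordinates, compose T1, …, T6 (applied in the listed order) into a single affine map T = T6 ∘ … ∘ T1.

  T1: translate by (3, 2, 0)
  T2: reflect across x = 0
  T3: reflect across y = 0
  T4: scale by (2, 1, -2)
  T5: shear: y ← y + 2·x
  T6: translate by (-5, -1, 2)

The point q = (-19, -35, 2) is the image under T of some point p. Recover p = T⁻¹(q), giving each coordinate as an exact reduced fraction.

p = (4, 4, 0)

T1 = [1 0 0 3; 0 1 0 2; 0 0 1 0; 0 0 0 1]
T2·T1 = [-1 0 0 -3; 0 1 0 2; 0 0 1 0; 0 0 0 1]
T3·…·T1 = [-1 0 0 -3; 0 -1 0 -2; 0 0 1 0; 0 0 0 1]
T4·…·T1 = [-2 0 0 -6; 0 -1 0 -2; 0 0 -2 0; 0 0 0 1]
T5·…·T1 = [-2 0 0 -6; -4 -1 0 -14; 0 0 -2 0; 0 0 0 1]
T6·…·T1 = [-2 0 0 -11; -4 -1 0 -15; 0 0 -2 2; 0 0 0 1]
det M = -4; M⁻¹ = [-1/2 0 0 -11/2; 2 -1 0 7; 0 0 -1/2 1; 0 0 0 1]
M⁻¹ · (-19, -35, 2)ᵀ = (4, 4, 0)ᵀ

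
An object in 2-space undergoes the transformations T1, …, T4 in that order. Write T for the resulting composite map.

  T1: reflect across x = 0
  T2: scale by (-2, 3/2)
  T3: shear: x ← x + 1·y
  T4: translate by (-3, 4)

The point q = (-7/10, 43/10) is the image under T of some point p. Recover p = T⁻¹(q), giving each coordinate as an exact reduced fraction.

p = (1, 1/5)

T1 = [-1 0 0; 0 1 0; 0 0 1]
T2·T1 = [2 0 0; 0 3/2 0; 0 0 1]
T3·…·T1 = [2 3/2 0; 0 3/2 0; 0 0 1]
T4·…·T1 = [2 3/2 -3; 0 3/2 4; 0 0 1]
det M = 3; M⁻¹ = [1/2 -1/2 7/2; 0 2/3 -8/3; 0 0 1]
M⁻¹ · (-7/10, 43/10)ᵀ = (1, 1/5)ᵀ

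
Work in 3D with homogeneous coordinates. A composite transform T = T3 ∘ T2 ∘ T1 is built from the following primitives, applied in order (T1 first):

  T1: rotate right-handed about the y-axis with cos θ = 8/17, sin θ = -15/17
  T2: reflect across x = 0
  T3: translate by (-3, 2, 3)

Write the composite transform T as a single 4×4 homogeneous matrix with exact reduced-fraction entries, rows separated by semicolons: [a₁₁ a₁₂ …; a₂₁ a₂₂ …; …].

T = [-8/17 0 15/17 -3; 0 1 0 2; 15/17 0 8/17 3; 0 0 0 1]

T1 = [8/17 0 -15/17 0; 0 1 0 0; 15/17 0 8/17 0; 0 0 0 1]
T2·T1 = [-8/17 0 15/17 0; 0 1 0 0; 15/17 0 8/17 0; 0 0 0 1]
T3·…·T1 = [-8/17 0 15/17 -3; 0 1 0 2; 15/17 0 8/17 3; 0 0 0 1]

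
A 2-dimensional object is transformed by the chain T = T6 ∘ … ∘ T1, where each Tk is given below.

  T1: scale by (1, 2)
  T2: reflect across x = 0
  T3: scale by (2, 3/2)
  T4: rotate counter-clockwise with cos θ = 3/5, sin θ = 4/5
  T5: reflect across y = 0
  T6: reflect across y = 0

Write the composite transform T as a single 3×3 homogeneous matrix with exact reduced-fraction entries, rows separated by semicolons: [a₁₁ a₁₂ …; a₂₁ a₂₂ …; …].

T1 = [1 0 0; 0 2 0; 0 0 1]
T2·T1 = [-1 0 0; 0 2 0; 0 0 1]
T3·…·T1 = [-2 0 0; 0 3 0; 0 0 1]
T4·…·T1 = [-6/5 -12/5 0; -8/5 9/5 0; 0 0 1]
T5·…·T1 = [-6/5 -12/5 0; 8/5 -9/5 0; 0 0 1]
T6·…·T1 = [-6/5 -12/5 0; -8/5 9/5 0; 0 0 1]

T = [-6/5 -12/5 0; -8/5 9/5 0; 0 0 1]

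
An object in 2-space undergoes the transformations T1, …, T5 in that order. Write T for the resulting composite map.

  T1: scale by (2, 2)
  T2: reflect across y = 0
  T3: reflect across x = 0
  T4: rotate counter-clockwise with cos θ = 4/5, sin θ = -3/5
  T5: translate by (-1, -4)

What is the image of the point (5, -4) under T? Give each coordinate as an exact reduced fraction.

T(p) = (-21/5, 42/5)

T1 scale by (2, 2): (5, -4) → (10, -8)
T2 reflect across y = 0: (10, -8) → (10, 8)
T3 reflect across x = 0: (10, 8) → (-10, 8)
T4 rotate counter-clockwise with cos θ = 4/5, sin θ = -3/5: (-10, 8) → (-16/5, 62/5)
T5 translate by (-1, -4): (-16/5, 62/5) → (-21/5, 42/5)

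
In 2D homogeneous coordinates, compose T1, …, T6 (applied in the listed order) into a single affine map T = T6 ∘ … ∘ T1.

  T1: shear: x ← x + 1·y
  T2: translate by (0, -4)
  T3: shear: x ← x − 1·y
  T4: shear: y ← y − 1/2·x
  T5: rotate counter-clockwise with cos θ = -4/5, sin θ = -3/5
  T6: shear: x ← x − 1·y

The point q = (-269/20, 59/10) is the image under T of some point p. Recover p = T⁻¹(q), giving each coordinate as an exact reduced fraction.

T1 = [1 1 0; 0 1 0; 0 0 1]
T2·T1 = [1 1 0; 0 1 -4; 0 0 1]
T3·…·T1 = [1 0 4; 0 1 -4; 0 0 1]
T4·…·T1 = [1 0 4; -1/2 1 -6; 0 0 1]
T5·…·T1 = [-11/10 3/5 -34/5; -1/5 -4/5 12/5; 0 0 1]
T6·…·T1 = [-9/10 7/5 -46/5; -1/5 -4/5 12/5; 0 0 1]
det M = 1; M⁻¹ = [-4/5 -7/5 -4; 1/5 -9/10 4; 0 0 1]
M⁻¹ · (-269/20, 59/10)ᵀ = (-3/2, -4)ᵀ

p = (-3/2, -4)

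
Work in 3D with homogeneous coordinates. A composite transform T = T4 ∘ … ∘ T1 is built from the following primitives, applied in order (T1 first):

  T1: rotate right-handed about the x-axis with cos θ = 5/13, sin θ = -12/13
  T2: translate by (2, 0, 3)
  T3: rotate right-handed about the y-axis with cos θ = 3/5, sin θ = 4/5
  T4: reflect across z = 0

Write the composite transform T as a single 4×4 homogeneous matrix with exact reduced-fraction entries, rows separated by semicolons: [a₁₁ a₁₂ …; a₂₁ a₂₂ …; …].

T = [3/5 -48/65 4/13 18/5; 0 5/13 12/13 0; 4/5 36/65 -3/13 -1/5; 0 0 0 1]

T1 = [1 0 0 0; 0 5/13 12/13 0; 0 -12/13 5/13 0; 0 0 0 1]
T2·T1 = [1 0 0 2; 0 5/13 12/13 0; 0 -12/13 5/13 3; 0 0 0 1]
T3·…·T1 = [3/5 -48/65 4/13 18/5; 0 5/13 12/13 0; -4/5 -36/65 3/13 1/5; 0 0 0 1]
T4·…·T1 = [3/5 -48/65 4/13 18/5; 0 5/13 12/13 0; 4/5 36/65 -3/13 -1/5; 0 0 0 1]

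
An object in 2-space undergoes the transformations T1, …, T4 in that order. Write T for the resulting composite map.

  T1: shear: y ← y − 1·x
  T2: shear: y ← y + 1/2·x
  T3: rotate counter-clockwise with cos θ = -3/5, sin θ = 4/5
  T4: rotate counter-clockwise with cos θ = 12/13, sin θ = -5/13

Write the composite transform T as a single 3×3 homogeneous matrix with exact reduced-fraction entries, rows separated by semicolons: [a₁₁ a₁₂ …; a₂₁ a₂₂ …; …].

T = [31/130 -63/65 0; 71/65 -16/65 0; 0 0 1]

T1 = [1 0 0; -1 1 0; 0 0 1]
T2·T1 = [1 0 0; -1/2 1 0; 0 0 1]
T3·…·T1 = [-1/5 -4/5 0; 11/10 -3/5 0; 0 0 1]
T4·…·T1 = [31/130 -63/65 0; 71/65 -16/65 0; 0 0 1]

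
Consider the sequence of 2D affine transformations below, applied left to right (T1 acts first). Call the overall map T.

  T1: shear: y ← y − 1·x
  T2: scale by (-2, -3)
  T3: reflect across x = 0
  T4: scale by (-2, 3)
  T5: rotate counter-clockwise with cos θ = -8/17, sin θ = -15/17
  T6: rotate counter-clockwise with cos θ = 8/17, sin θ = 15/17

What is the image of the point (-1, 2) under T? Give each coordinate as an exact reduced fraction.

T(p) = (-5836/289, -5307/289)

T1 shear: y ← y − 1·x: (-1, 2) → (-1, 3)
T2 scale by (-2, -3): (-1, 3) → (2, -9)
T3 reflect across x = 0: (2, -9) → (-2, -9)
T4 scale by (-2, 3): (-2, -9) → (4, -27)
T5 rotate counter-clockwise with cos θ = -8/17, sin θ = -15/17: (4, -27) → (-437/17, 156/17)
T6 rotate counter-clockwise with cos θ = 8/17, sin θ = 15/17: (-437/17, 156/17) → (-5836/289, -5307/289)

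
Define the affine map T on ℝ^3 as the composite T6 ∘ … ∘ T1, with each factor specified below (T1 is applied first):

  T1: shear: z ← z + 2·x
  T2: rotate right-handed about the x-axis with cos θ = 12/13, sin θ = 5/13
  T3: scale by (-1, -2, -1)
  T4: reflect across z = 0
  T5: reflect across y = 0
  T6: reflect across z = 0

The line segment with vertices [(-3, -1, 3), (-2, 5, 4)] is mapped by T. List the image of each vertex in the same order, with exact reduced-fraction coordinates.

image vertices: (3, 6/13, 41/13), (2, 120/13, -25/13)

T1 shear: z ← z + 2·x: (-3, -1, 3) → (-3, -1, -3); (-2, 5, 4) → (-2, 5, 0)
T2 rotate right-handed about the x-axis with cos θ = 12/13, sin θ = 5/13: (-3, -1, -3) → (-3, 3/13, -41/13); (-2, 5, 0) → (-2, 60/13, 25/13)
T3 scale by (-1, -2, -1): (-3, 3/13, -41/13) → (3, -6/13, 41/13); (-2, 60/13, 25/13) → (2, -120/13, -25/13)
T4 reflect across z = 0: (3, -6/13, 41/13) → (3, -6/13, -41/13); (2, -120/13, -25/13) → (2, -120/13, 25/13)
T5 reflect across y = 0: (3, -6/13, -41/13) → (3, 6/13, -41/13); (2, -120/13, 25/13) → (2, 120/13, 25/13)
T6 reflect across z = 0: (3, 6/13, -41/13) → (3, 6/13, 41/13); (2, 120/13, 25/13) → (2, 120/13, -25/13)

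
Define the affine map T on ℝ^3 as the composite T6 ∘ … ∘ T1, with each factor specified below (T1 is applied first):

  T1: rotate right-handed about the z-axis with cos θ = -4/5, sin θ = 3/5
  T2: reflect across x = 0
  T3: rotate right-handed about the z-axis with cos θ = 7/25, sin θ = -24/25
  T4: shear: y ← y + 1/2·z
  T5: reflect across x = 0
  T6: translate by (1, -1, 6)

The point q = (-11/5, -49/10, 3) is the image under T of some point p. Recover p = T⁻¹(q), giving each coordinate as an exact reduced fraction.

p = (4, 0, -3)

T1 = [-4/5 -3/5 0 0; 3/5 -4/5 0 0; 0 0 1 0; 0 0 0 1]
T2·T1 = [4/5 3/5 0 0; 3/5 -4/5 0 0; 0 0 1 0; 0 0 0 1]
T3·…·T1 = [4/5 -3/5 0 0; -3/5 -4/5 0 0; 0 0 1 0; 0 0 0 1]
T4·…·T1 = [4/5 -3/5 0 0; -3/5 -4/5 1/2 0; 0 0 1 0; 0 0 0 1]
T5·…·T1 = [-4/5 3/5 0 0; -3/5 -4/5 1/2 0; 0 0 1 0; 0 0 0 1]
T6·…·T1 = [-4/5 3/5 0 1; -3/5 -4/5 1/2 -1; 0 0 1 6; 0 0 0 1]
det M = 1; M⁻¹ = [-4/5 -3/5 3/10 -8/5; 3/5 -4/5 2/5 -19/5; 0 0 1 -6; 0 0 0 1]
M⁻¹ · (-11/5, -49/10, 3)ᵀ = (4, 0, -3)ᵀ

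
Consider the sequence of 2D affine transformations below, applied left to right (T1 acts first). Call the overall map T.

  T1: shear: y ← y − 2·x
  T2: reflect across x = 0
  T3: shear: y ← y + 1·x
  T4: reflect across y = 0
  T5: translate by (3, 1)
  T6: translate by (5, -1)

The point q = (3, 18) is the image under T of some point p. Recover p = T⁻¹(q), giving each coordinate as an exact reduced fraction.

T1 = [1 0 0; -2 1 0; 0 0 1]
T2·T1 = [-1 0 0; -2 1 0; 0 0 1]
T3·…·T1 = [-1 0 0; -3 1 0; 0 0 1]
T4·…·T1 = [-1 0 0; 3 -1 0; 0 0 1]
T5·…·T1 = [-1 0 3; 3 -1 1; 0 0 1]
T6·…·T1 = [-1 0 8; 3 -1 0; 0 0 1]
det M = 1; M⁻¹ = [-1 0 8; -3 -1 24; 0 0 1]
M⁻¹ · (3, 18)ᵀ = (5, -3)ᵀ

p = (5, -3)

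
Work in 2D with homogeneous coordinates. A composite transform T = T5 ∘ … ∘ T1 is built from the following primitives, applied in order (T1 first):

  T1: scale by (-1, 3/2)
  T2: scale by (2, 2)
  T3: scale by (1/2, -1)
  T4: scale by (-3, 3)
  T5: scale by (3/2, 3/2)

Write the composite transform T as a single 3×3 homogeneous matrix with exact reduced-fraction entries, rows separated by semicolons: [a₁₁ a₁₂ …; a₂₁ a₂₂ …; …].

T1 = [-1 0 0; 0 3/2 0; 0 0 1]
T2·T1 = [-2 0 0; 0 3 0; 0 0 1]
T3·…·T1 = [-1 0 0; 0 -3 0; 0 0 1]
T4·…·T1 = [3 0 0; 0 -9 0; 0 0 1]
T5·…·T1 = [9/2 0 0; 0 -27/2 0; 0 0 1]

T = [9/2 0 0; 0 -27/2 0; 0 0 1]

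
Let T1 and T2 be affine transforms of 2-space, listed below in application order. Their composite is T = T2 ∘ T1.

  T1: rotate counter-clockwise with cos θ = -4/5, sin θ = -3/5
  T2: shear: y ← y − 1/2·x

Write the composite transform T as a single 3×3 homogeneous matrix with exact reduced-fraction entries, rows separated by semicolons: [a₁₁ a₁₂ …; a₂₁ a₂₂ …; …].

T = [-4/5 3/5 0; -1/5 -11/10 0; 0 0 1]

T1 = [-4/5 3/5 0; -3/5 -4/5 0; 0 0 1]
T2·T1 = [-4/5 3/5 0; -1/5 -11/10 0; 0 0 1]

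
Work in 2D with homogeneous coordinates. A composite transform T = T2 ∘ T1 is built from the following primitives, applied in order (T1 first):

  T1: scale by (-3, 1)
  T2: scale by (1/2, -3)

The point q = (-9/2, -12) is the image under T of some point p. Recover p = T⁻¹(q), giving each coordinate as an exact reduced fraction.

T1 = [-3 0 0; 0 1 0; 0 0 1]
T2·T1 = [-3/2 0 0; 0 -3 0; 0 0 1]
det M = 9/2; M⁻¹ = [-2/3 0 0; 0 -1/3 0; 0 0 1]
M⁻¹ · (-9/2, -12)ᵀ = (3, 4)ᵀ

p = (3, 4)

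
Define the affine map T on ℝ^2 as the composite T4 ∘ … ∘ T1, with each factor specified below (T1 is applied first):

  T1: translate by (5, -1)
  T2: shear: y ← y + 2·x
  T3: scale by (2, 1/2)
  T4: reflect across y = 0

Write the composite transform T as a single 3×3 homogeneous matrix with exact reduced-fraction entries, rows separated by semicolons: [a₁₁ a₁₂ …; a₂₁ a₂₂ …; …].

T = [2 0 10; -1 -1/2 -9/2; 0 0 1]

T1 = [1 0 5; 0 1 -1; 0 0 1]
T2·T1 = [1 0 5; 2 1 9; 0 0 1]
T3·…·T1 = [2 0 10; 1 1/2 9/2; 0 0 1]
T4·…·T1 = [2 0 10; -1 -1/2 -9/2; 0 0 1]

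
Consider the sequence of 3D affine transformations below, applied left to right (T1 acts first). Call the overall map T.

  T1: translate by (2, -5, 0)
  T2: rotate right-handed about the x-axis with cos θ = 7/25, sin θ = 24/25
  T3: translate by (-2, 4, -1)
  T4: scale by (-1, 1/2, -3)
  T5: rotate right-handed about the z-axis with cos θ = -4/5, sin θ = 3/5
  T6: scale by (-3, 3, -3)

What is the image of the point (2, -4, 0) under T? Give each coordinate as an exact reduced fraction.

T1 translate by (2, -5, 0): (2, -4, 0) → (4, -9, 0)
T2 rotate right-handed about the x-axis with cos θ = 7/25, sin θ = 24/25: (4, -9, 0) → (4, -63/25, -216/25)
T3 translate by (-2, 4, -1): (4, -63/25, -216/25) → (2, 37/25, -241/25)
T4 scale by (-1, 1/2, -3): (2, 37/25, -241/25) → (-2, 37/50, 723/25)
T5 rotate right-handed about the z-axis with cos θ = -4/5, sin θ = 3/5: (-2, 37/50, 723/25) → (289/250, -224/125, 723/25)
T6 scale by (-3, 3, -3): (289/250, -224/125, 723/25) → (-867/250, -672/125, -2169/25)

T(p) = (-867/250, -672/125, -2169/25)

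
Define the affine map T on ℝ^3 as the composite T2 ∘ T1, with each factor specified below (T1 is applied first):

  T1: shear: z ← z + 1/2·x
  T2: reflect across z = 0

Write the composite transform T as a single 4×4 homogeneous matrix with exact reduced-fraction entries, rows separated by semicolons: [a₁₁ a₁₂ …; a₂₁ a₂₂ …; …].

T = [1 0 0 0; 0 1 0 0; -1/2 0 -1 0; 0 0 0 1]

T1 = [1 0 0 0; 0 1 0 0; 1/2 0 1 0; 0 0 0 1]
T2·T1 = [1 0 0 0; 0 1 0 0; -1/2 0 -1 0; 0 0 0 1]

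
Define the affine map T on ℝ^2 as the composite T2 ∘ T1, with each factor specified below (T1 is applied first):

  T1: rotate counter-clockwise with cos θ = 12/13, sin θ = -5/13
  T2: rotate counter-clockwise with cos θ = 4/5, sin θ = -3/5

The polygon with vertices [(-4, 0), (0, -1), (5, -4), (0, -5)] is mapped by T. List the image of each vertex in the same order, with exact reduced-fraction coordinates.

image vertices: (-132/65, 224/65), (-56/65, -33/65), (-59/65, -412/65), (-56/13, -33/13)

T1 rotate counter-clockwise with cos θ = 12/13, sin θ = -5/13: (-4, 0) → (-48/13, 20/13); (0, -1) → (-5/13, -12/13); (5, -4) → (40/13, -73/13); (0, -5) → (-25/13, -60/13)
T2 rotate counter-clockwise with cos θ = 4/5, sin θ = -3/5: (-48/13, 20/13) → (-132/65, 224/65); (-5/13, -12/13) → (-56/65, -33/65); (40/13, -73/13) → (-59/65, -412/65); (-25/13, -60/13) → (-56/13, -33/13)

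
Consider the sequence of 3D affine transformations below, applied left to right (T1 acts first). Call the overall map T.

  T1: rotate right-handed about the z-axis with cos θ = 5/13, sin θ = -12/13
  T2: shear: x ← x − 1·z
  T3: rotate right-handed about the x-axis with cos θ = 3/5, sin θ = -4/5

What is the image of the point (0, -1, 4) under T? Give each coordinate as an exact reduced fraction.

T1 rotate right-handed about the z-axis with cos θ = 5/13, sin θ = -12/13: (0, -1, 4) → (-12/13, -5/13, 4)
T2 shear: x ← x − 1·z: (-12/13, -5/13, 4) → (-64/13, -5/13, 4)
T3 rotate right-handed about the x-axis with cos θ = 3/5, sin θ = -4/5: (-64/13, -5/13, 4) → (-64/13, 193/65, 176/65)

T(p) = (-64/13, 193/65, 176/65)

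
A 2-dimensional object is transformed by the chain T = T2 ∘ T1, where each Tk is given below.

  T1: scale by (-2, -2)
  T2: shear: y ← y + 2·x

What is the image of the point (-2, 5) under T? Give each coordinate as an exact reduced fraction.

T(p) = (4, -2)

T1 scale by (-2, -2): (-2, 5) → (4, -10)
T2 shear: y ← y + 2·x: (4, -10) → (4, -2)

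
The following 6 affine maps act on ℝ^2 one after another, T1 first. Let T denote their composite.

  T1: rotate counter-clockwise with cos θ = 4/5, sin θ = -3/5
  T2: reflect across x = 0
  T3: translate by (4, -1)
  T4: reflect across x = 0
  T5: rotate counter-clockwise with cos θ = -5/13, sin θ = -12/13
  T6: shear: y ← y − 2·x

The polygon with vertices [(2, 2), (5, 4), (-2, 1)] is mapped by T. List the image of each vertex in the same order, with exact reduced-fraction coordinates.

image vertices: (-6/65, 99/65), (-108/65, 92/65), (37/13, -19/13)

T1 rotate counter-clockwise with cos θ = 4/5, sin θ = -3/5: (2, 2) → (14/5, 2/5); (5, 4) → (32/5, 1/5); (-2, 1) → (-1, 2)
T2 reflect across x = 0: (14/5, 2/5) → (-14/5, 2/5); (32/5, 1/5) → (-32/5, 1/5); (-1, 2) → (1, 2)
T3 translate by (4, -1): (-14/5, 2/5) → (6/5, -3/5); (-32/5, 1/5) → (-12/5, -4/5); (1, 2) → (5, 1)
T4 reflect across x = 0: (6/5, -3/5) → (-6/5, -3/5); (-12/5, -4/5) → (12/5, -4/5); (5, 1) → (-5, 1)
T5 rotate counter-clockwise with cos θ = -5/13, sin θ = -12/13: (-6/5, -3/5) → (-6/65, 87/65); (12/5, -4/5) → (-108/65, -124/65); (-5, 1) → (37/13, 55/13)
T6 shear: y ← y − 2·x: (-6/65, 87/65) → (-6/65, 99/65); (-108/65, -124/65) → (-108/65, 92/65); (37/13, 55/13) → (37/13, -19/13)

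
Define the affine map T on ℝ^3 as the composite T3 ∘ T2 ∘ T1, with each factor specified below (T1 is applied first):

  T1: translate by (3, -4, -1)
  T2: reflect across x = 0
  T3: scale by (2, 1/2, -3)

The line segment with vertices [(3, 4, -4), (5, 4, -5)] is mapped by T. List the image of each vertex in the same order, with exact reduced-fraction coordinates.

image vertices: (-12, 0, 15), (-16, 0, 18)

T1 translate by (3, -4, -1): (3, 4, -4) → (6, 0, -5); (5, 4, -5) → (8, 0, -6)
T2 reflect across x = 0: (6, 0, -5) → (-6, 0, -5); (8, 0, -6) → (-8, 0, -6)
T3 scale by (2, 1/2, -3): (-6, 0, -5) → (-12, 0, 15); (-8, 0, -6) → (-16, 0, 18)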